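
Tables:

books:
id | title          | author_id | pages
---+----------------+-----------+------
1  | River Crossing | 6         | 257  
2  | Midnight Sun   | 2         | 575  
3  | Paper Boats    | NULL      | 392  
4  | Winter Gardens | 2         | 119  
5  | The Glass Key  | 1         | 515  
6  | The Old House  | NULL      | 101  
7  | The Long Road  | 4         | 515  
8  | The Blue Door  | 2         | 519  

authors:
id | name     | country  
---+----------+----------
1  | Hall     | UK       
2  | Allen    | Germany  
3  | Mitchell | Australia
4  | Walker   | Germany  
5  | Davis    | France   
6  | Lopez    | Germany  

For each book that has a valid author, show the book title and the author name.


INNER JOIN keeps only books rows whose author_id matches an id in authors. Walk through each book:
  - book 1 (River Crossing): author_id=6 -> matches Lopez
  - book 2 (Midnight Sun): author_id=2 -> matches Allen
  - book 3 (Paper Boats): author_id=NULL, no match -> dropped
  - book 4 (Winter Gardens): author_id=2 -> matches Allen
  - book 5 (The Glass Key): author_id=1 -> matches Hall
  - book 6 (The Old House): author_id=NULL, no match -> dropped
  - book 7 (The Long Road): author_id=4 -> matches Walker
  - book 8 (The Blue Door): author_id=2 -> matches Allen
So 2 of 8 rows are dropped.

SQL:
SELECT a.title, b.name AS author
FROM books a
INNER JOIN authors b ON a.author_id = b.id

Result:
title          | author
---------------+-------
River Crossing | Lopez 
Midnight Sun   | Allen 
Winter Gardens | Allen 
The Glass Key  | Hall  
The Long Road  | Walker
The Blue Door  | Allen 


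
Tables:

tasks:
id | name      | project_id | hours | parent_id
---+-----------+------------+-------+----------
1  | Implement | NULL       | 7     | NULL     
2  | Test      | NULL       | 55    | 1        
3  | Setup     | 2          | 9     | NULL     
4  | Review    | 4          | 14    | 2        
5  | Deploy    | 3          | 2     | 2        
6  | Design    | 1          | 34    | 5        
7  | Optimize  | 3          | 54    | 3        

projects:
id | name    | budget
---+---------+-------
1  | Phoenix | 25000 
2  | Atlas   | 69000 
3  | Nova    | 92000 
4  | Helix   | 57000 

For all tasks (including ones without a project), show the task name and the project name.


LEFT JOIN keeps every row from tasks (the left table); where project_id has no match in projects, the project columns become NULL. Walk through each task:
  - task 1 (Implement): project_id=NULL, no match -> kept with NULL
  - task 2 (Test): project_id=NULL, no match -> kept with NULL
  - task 3 (Setup): project_id=2 -> matches Atlas
  - task 4 (Review): project_id=4 -> matches Helix
  - task 5 (Deploy): project_id=3 -> matches Nova
  - task 6 (Design): project_id=1 -> matches Phoenix
  - task 7 (Optimize): project_id=3 -> matches Nova
All 7 rows appear; 2 have NULL project.

SQL:
SELECT a.name, b.name AS project
FROM tasks a
LEFT JOIN projects b ON a.project_id = b.id

Result:
name      | project
----------+--------
Implement | NULL   
Test      | NULL   
Setup     | Atlas  
Review    | Helix  
Deploy    | Nova   
Design    | Phoenix
Optimize  | Nova   


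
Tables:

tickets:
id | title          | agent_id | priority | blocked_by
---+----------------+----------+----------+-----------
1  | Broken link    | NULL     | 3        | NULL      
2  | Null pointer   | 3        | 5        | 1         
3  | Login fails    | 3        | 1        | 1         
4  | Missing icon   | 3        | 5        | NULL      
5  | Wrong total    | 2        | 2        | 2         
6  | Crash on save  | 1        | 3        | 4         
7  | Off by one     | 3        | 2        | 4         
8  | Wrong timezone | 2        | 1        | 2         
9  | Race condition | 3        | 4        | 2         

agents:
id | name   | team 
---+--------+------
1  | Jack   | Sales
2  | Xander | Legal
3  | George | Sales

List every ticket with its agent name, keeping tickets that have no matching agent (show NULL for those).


LEFT JOIN keeps every row from tickets (the left table); where agent_id has no match in agents, the agent columns become NULL. Walk through each ticket:
  - ticket 1 (Broken link): agent_id=NULL, no match -> kept with NULL
  - ticket 2 (Null pointer): agent_id=3 -> matches George
  - ticket 3 (Login fails): agent_id=3 -> matches George
  - ticket 4 (Missing icon): agent_id=3 -> matches George
  - ticket 5 (Wrong total): agent_id=2 -> matches Xander
  - ticket 6 (Crash on save): agent_id=1 -> matches Jack
  - ticket 7 (Off by one): agent_id=3 -> matches George
  - ticket 8 (Wrong timezone): agent_id=2 -> matches Xander
  - ticket 9 (Race condition): agent_id=3 -> matches George
All 9 rows appear; 1 has NULL agent.

SQL:
SELECT a.title, b.name AS agent
FROM tickets a
LEFT JOIN agents b ON a.agent_id = b.id

Result:
title          | agent 
---------------+-------
Broken link    | NULL  
Null pointer   | George
Login fails    | George
Missing icon   | George
Wrong total    | Xander
Crash on save  | Jack  
Off by one     | George
Wrong timezone | Xander
Race condition | George


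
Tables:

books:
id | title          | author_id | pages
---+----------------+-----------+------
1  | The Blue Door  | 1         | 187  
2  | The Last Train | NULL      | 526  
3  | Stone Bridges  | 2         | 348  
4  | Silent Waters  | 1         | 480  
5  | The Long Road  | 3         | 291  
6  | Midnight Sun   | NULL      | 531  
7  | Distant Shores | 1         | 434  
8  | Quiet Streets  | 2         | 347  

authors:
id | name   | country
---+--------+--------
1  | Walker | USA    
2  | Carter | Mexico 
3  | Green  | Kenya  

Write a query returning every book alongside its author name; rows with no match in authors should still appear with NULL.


LEFT JOIN keeps every row from books (the left table); where author_id has no match in authors, the author columns become NULL. Walk through each book:
  - book 1 (The Blue Door): author_id=1 -> matches Walker
  - book 2 (The Last Train): author_id=NULL, no match -> kept with NULL
  - book 3 (Stone Bridges): author_id=2 -> matches Carter
  - book 4 (Silent Waters): author_id=1 -> matches Walker
  - book 5 (The Long Road): author_id=3 -> matches Green
  - book 6 (Midnight Sun): author_id=NULL, no match -> kept with NULL
  - book 7 (Distant Shores): author_id=1 -> matches Walker
  - book 8 (Quiet Streets): author_id=2 -> matches Carter
All 8 rows appear; 2 have NULL author.

SQL:
SELECT a.title, b.name AS author
FROM books a
LEFT JOIN authors b ON a.author_id = b.id

Result:
title          | author
---------------+-------
The Blue Door  | Walker
The Last Train | NULL  
Stone Bridges  | Carter
Silent Waters  | Walker
The Long Road  | Green 
Midnight Sun   | NULL  
Distant Shores | Walker
Quiet Streets  | Carter


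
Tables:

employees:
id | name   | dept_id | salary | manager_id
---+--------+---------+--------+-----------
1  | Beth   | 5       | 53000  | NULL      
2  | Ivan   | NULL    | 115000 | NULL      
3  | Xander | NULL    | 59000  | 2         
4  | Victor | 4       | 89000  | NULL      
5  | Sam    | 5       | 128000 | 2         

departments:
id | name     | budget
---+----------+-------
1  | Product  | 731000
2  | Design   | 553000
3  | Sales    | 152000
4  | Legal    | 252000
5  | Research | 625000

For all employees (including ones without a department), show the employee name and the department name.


LEFT JOIN keeps every row from employees (the left table); where dept_id has no match in departments, the department columns become NULL. Walk through each employee:
  - employee 1 (Beth): dept_id=5 -> matches Research
  - employee 2 (Ivan): dept_id=NULL, no match -> kept with NULL
  - employee 3 (Xander): dept_id=NULL, no match -> kept with NULL
  - employee 4 (Victor): dept_id=4 -> matches Legal
  - employee 5 (Sam): dept_id=5 -> matches Research
All 5 rows appear; 2 have NULL department.

SQL:
SELECT a.name, b.name AS department
FROM employees a
LEFT JOIN departments b ON a.dept_id = b.id

Result:
name   | department
-------+-----------
Beth   | Research  
Ivan   | NULL      
Xander | NULL      
Victor | Legal     
Sam    | Research  


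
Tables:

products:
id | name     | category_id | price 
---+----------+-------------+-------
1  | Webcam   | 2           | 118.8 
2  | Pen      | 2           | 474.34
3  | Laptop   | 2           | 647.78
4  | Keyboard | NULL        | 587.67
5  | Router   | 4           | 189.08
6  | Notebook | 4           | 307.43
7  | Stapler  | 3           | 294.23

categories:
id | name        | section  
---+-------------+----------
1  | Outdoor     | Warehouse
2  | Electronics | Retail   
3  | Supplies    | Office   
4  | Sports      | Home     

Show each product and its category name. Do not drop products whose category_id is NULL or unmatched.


LEFT JOIN keeps every row from products (the left table); where category_id has no match in categories, the category columns become NULL. Walk through each product:
  - product 1 (Webcam): category_id=2 -> matches Electronics
  - product 2 (Pen): category_id=2 -> matches Electronics
  - product 3 (Laptop): category_id=2 -> matches Electronics
  - product 4 (Keyboard): category_id=NULL, no match -> kept with NULL
  - product 5 (Router): category_id=4 -> matches Sports
  - product 6 (Notebook): category_id=4 -> matches Sports
  - product 7 (Stapler): category_id=3 -> matches Supplies
All 7 rows appear; 1 has NULL category.

SQL:
SELECT a.name, b.name AS category
FROM products a
LEFT JOIN categories b ON a.category_id = b.id

Result:
name     | category   
---------+------------
Webcam   | Electronics
Pen      | Electronics
Laptop   | Electronics
Keyboard | NULL       
Router   | Sports     
Notebook | Sports     
Stapler  | Supplies   


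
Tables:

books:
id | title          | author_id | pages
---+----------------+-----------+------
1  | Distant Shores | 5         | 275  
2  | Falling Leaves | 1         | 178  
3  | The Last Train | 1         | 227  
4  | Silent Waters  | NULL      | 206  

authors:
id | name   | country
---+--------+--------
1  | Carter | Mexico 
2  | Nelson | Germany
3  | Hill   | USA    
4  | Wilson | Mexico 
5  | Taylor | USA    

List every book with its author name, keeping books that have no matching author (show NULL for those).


LEFT JOIN keeps every row from books (the left table); where author_id has no match in authors, the author columns become NULL. Walk through each book:
  - book 1 (Distant Shores): author_id=5 -> matches Taylor
  - book 2 (Falling Leaves): author_id=1 -> matches Carter
  - book 3 (The Last Train): author_id=1 -> matches Carter
  - book 4 (Silent Waters): author_id=NULL, no match -> kept with NULL
All 4 rows appear; 1 has NULL author.

SQL:
SELECT a.title, b.name AS author
FROM books a
LEFT JOIN authors b ON a.author_id = b.id

Result:
title          | author
---------------+-------
Distant Shores | Taylor
Falling Leaves | Carter
The Last Train | Carter
Silent Waters  | NULL  


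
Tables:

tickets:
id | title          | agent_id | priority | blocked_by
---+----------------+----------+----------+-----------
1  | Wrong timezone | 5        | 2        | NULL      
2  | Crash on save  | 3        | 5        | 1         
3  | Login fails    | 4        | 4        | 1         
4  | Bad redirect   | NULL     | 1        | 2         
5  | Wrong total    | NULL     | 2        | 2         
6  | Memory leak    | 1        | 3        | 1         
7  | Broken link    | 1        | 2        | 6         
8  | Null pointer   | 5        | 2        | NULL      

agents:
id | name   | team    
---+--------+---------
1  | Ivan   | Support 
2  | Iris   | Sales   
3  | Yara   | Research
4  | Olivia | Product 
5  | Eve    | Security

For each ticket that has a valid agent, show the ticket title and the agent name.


INNER JOIN keeps only tickets rows whose agent_id matches an id in agents. Walk through each ticket:
  - ticket 1 (Wrong timezone): agent_id=5 -> matches Eve
  - ticket 2 (Crash on save): agent_id=3 -> matches Yara
  - ticket 3 (Login fails): agent_id=4 -> matches Olivia
  - ticket 4 (Bad redirect): agent_id=NULL, no match -> dropped
  - ticket 5 (Wrong total): agent_id=NULL, no match -> dropped
  - ticket 6 (Memory leak): agent_id=1 -> matches Ivan
  - ticket 7 (Broken link): agent_id=1 -> matches Ivan
  - ticket 8 (Null pointer): agent_id=5 -> matches Eve
So 2 of 8 rows are dropped.

SQL:
SELECT a.title, b.name AS agent
FROM tickets a
INNER JOIN agents b ON a.agent_id = b.id

Result:
title          | agent 
---------------+-------
Wrong timezone | Eve   
Crash on save  | Yara  
Login fails    | Olivia
Memory leak    | Ivan  
Broken link    | Ivan  
Null pointer   | Eve   


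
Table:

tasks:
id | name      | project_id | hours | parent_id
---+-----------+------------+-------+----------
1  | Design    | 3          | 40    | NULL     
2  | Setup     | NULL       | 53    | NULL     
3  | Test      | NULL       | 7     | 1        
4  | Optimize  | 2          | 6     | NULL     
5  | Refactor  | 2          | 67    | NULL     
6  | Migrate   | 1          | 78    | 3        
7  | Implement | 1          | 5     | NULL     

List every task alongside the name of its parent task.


This is a self-join: tasks is joined to a second copy of itself, matching each row's parent_id to another row's id. Use LEFT JOIN so rows with parent_id=NULL are kept.
  - task 1 (Design): parent_id=NULL -> NULL
  - task 2 (Setup): parent_id=NULL -> NULL
  - task 3 (Test): parent_id=1 -> Design
  - task 4 (Optimize): parent_id=NULL -> NULL
  - task 5 (Refactor): parent_id=NULL -> NULL
  - task 6 (Migrate): parent_id=3 -> Test
  - task 7 (Implement): parent_id=NULL -> NULL

SQL:
SELECT a.name AS item, b.name AS parent
FROM tasks a
LEFT JOIN tasks b ON a.parent_id = b.id

Result:
item      | parent
----------+-------
Design    | NULL  
Setup     | NULL  
Test      | Design
Optimize  | NULL  
Refactor  | NULL  
Migrate   | Test  
Implement | NULL  


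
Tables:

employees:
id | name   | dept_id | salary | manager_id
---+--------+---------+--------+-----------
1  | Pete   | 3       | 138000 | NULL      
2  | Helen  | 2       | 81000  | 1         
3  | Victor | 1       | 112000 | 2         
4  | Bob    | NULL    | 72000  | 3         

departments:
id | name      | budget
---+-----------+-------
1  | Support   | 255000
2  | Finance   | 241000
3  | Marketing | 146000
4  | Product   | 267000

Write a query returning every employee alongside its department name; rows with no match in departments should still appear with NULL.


LEFT JOIN keeps every row from employees (the left table); where dept_id has no match in departments, the department columns become NULL. Walk through each employee:
  - employee 1 (Pete): dept_id=3 -> matches Marketing
  - employee 2 (Helen): dept_id=2 -> matches Finance
  - employee 3 (Victor): dept_id=1 -> matches Support
  - employee 4 (Bob): dept_id=NULL, no match -> kept with NULL
All 4 rows appear; 1 has NULL department.

SQL:
SELECT a.name, b.name AS department
FROM employees a
LEFT JOIN departments b ON a.dept_id = b.id

Result:
name   | department
-------+-----------
Pete   | Marketing 
Helen  | Finance   
Victor | Support   
Bob    | NULL      


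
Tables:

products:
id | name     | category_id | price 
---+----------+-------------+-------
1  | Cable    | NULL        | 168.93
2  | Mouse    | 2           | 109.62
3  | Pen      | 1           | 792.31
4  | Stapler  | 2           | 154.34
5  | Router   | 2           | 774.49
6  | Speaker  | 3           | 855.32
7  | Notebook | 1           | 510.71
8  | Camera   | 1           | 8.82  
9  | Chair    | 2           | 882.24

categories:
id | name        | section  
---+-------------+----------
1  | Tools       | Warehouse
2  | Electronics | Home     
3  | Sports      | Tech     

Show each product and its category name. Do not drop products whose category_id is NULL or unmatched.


LEFT JOIN keeps every row from products (the left table); where category_id has no match in categories, the category columns become NULL. Walk through each product:
  - product 1 (Cable): category_id=NULL, no match -> kept with NULL
  - product 2 (Mouse): category_id=2 -> matches Electronics
  - product 3 (Pen): category_id=1 -> matches Tools
  - product 4 (Stapler): category_id=2 -> matches Electronics
  - product 5 (Router): category_id=2 -> matches Electronics
  - product 6 (Speaker): category_id=3 -> matches Sports
  - product 7 (Notebook): category_id=1 -> matches Tools
  - product 8 (Camera): category_id=1 -> matches Tools
  - product 9 (Chair): category_id=2 -> matches Electronics
All 9 rows appear; 1 has NULL category.

SQL:
SELECT a.name, b.name AS category
FROM products a
LEFT JOIN categories b ON a.category_id = b.id

Result:
name     | category   
---------+------------
Cable    | NULL       
Mouse    | Electronics
Pen      | Tools      
Stapler  | Electronics
Router   | Electronics
Speaker  | Sports     
Notebook | Tools      
Camera   | Tools      
Chair    | Electronics


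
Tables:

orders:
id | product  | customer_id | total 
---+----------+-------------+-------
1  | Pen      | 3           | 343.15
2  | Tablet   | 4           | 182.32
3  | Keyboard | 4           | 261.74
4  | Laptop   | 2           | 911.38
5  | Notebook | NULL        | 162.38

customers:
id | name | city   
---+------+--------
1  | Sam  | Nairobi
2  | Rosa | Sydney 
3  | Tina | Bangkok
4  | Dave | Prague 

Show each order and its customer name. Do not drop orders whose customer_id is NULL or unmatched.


LEFT JOIN keeps every row from orders (the left table); where customer_id has no match in customers, the customer columns become NULL. Walk through each order:
  - order 1 (Pen): customer_id=3 -> matches Tina
  - order 2 (Tablet): customer_id=4 -> matches Dave
  - order 3 (Keyboard): customer_id=4 -> matches Dave
  - order 4 (Laptop): customer_id=2 -> matches Rosa
  - order 5 (Notebook): customer_id=NULL, no match -> kept with NULL
All 5 rows appear; 1 has NULL customer.

SQL:
SELECT a.product, b.name AS customer
FROM orders a
LEFT JOIN customers b ON a.customer_id = b.id

Result:
product  | customer
---------+---------
Pen      | Tina    
Tablet   | Dave    
Keyboard | Dave    
Laptop   | Rosa    
Notebook | NULL    


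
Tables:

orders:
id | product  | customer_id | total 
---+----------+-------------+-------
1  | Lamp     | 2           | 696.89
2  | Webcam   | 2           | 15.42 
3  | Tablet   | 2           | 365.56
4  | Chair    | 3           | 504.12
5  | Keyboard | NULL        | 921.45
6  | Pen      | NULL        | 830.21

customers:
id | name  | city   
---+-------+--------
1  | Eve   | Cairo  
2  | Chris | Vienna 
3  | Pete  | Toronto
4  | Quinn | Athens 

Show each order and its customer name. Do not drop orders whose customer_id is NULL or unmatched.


LEFT JOIN keeps every row from orders (the left table); where customer_id has no match in customers, the customer columns become NULL. Walk through each order:
  - order 1 (Lamp): customer_id=2 -> matches Chris
  - order 2 (Webcam): customer_id=2 -> matches Chris
  - order 3 (Tablet): customer_id=2 -> matches Chris
  - order 4 (Chair): customer_id=3 -> matches Pete
  - order 5 (Keyboard): customer_id=NULL, no match -> kept with NULL
  - order 6 (Pen): customer_id=NULL, no match -> kept with NULL
All 6 rows appear; 2 have NULL customer.

SQL:
SELECT a.product, b.name AS customer
FROM orders a
LEFT JOIN customers b ON a.customer_id = b.id

Result:
product  | customer
---------+---------
Lamp     | Chris   
Webcam   | Chris   
Tablet   | Chris   
Chair    | Pete    
Keyboard | NULL    
Pen      | NULL    


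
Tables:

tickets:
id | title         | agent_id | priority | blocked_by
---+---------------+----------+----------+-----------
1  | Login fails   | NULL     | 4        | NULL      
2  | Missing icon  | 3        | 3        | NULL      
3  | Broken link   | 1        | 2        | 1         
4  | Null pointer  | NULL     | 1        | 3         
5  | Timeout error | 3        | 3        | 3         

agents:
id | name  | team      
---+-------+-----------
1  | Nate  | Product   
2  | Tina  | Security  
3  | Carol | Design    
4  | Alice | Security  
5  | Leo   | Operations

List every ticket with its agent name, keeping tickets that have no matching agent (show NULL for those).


LEFT JOIN keeps every row from tickets (the left table); where agent_id has no match in agents, the agent columns become NULL. Walk through each ticket:
  - ticket 1 (Login fails): agent_id=NULL, no match -> kept with NULL
  - ticket 2 (Missing icon): agent_id=3 -> matches Carol
  - ticket 3 (Broken link): agent_id=1 -> matches Nate
  - ticket 4 (Null pointer): agent_id=NULL, no match -> kept with NULL
  - ticket 5 (Timeout error): agent_id=3 -> matches Carol
All 5 rows appear; 2 have NULL agent.

SQL:
SELECT a.title, b.name AS agent
FROM tickets a
LEFT JOIN agents b ON a.agent_id = b.id

Result:
title         | agent
--------------+------
Login fails   | NULL 
Missing icon  | Carol
Broken link   | Nate 
Null pointer  | NULL 
Timeout error | Carol


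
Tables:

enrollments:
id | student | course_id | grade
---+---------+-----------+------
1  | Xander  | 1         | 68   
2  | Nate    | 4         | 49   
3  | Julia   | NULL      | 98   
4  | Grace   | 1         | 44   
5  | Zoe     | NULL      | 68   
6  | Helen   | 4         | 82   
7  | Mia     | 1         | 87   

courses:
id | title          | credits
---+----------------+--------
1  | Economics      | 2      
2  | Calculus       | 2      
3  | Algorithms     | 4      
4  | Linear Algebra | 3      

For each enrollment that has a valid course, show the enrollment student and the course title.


INNER JOIN keeps only enrollments rows whose course_id matches an id in courses. Walk through each enrollment:
  - enrollment 1 (Xander): course_id=1 -> matches Economics
  - enrollment 2 (Nate): course_id=4 -> matches Linear Algebra
  - enrollment 3 (Julia): course_id=NULL, no match -> dropped
  - enrollment 4 (Grace): course_id=1 -> matches Economics
  - enrollment 5 (Zoe): course_id=NULL, no match -> dropped
  - enrollment 6 (Helen): course_id=4 -> matches Linear Algebra
  - enrollment 7 (Mia): course_id=1 -> matches Economics
So 2 of 7 rows are dropped.

SQL:
SELECT a.student, b.title AS course
FROM enrollments a
INNER JOIN courses b ON a.course_id = b.id

Result:
student | course        
--------+---------------
Xander  | Economics     
Nate    | Linear Algebra
Grace   | Economics     
Helen   | Linear Algebra
Mia     | Economics     


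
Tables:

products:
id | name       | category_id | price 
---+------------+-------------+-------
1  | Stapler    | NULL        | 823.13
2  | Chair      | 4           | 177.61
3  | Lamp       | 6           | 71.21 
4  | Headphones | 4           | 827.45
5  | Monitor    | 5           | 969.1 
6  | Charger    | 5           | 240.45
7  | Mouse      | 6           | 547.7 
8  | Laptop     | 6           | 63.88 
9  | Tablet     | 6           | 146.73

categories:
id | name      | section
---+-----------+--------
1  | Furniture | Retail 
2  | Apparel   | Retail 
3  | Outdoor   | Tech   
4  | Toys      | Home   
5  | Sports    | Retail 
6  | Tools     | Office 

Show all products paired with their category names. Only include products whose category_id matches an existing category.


INNER JOIN keeps only products rows whose category_id matches an id in categories. Walk through each product:
  - product 1 (Stapler): category_id=NULL, no match -> dropped
  - product 2 (Chair): category_id=4 -> matches Toys
  - product 3 (Lamp): category_id=6 -> matches Tools
  - product 4 (Headphones): category_id=4 -> matches Toys
  - product 5 (Monitor): category_id=5 -> matches Sports
  - product 6 (Charger): category_id=5 -> matches Sports
  - product 7 (Mouse): category_id=6 -> matches Tools
  - product 8 (Laptop): category_id=6 -> matches Tools
  - product 9 (Tablet): category_id=6 -> matches Tools
So 1 of 9 rows is dropped.

SQL:
SELECT a.name, b.name AS category
FROM products a
INNER JOIN categories b ON a.category_id = b.id

Result:
name       | category
-----------+---------
Chair      | Toys    
Lamp       | Tools   
Headphones | Toys    
Monitor    | Sports  
Charger    | Sports  
Mouse      | Tools   
Laptop     | Tools   
Tablet     | Tools   


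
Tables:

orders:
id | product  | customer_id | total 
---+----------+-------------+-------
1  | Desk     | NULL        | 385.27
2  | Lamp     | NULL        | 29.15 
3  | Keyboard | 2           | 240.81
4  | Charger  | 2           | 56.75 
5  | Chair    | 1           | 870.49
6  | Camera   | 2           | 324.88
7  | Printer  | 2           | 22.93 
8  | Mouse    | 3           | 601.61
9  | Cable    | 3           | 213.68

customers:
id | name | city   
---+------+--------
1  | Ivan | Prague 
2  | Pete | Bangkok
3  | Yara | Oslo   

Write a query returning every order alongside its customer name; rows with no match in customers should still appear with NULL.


LEFT JOIN keeps every row from orders (the left table); where customer_id has no match in customers, the customer columns become NULL. Walk through each order:
  - order 1 (Desk): customer_id=NULL, no match -> kept with NULL
  - order 2 (Lamp): customer_id=NULL, no match -> kept with NULL
  - order 3 (Keyboard): customer_id=2 -> matches Pete
  - order 4 (Charger): customer_id=2 -> matches Pete
  - order 5 (Chair): customer_id=1 -> matches Ivan
  - order 6 (Camera): customer_id=2 -> matches Pete
  - order 7 (Printer): customer_id=2 -> matches Pete
  - order 8 (Mouse): customer_id=3 -> matches Yara
  - order 9 (Cable): customer_id=3 -> matches Yara
All 9 rows appear; 2 have NULL customer.

SQL:
SELECT a.product, b.name AS customer
FROM orders a
LEFT JOIN customers b ON a.customer_id = b.id

Result:
product  | customer
---------+---------
Desk     | NULL    
Lamp     | NULL    
Keyboard | Pete    
Charger  | Pete    
Chair    | Ivan    
Camera   | Pete    
Printer  | Pete    
Mouse    | Yara    
Cable    | Yara    


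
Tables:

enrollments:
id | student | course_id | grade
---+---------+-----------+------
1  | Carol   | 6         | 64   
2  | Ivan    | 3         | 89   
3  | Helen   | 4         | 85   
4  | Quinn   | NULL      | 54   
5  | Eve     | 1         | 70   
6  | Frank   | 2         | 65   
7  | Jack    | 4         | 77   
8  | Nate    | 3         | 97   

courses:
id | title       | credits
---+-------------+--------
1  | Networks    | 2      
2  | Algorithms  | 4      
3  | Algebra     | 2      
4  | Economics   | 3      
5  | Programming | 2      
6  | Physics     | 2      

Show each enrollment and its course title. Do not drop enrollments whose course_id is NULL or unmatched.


LEFT JOIN keeps every row from enrollments (the left table); where course_id has no match in courses, the course columns become NULL. Walk through each enrollment:
  - enrollment 1 (Carol): course_id=6 -> matches Physics
  - enrollment 2 (Ivan): course_id=3 -> matches Algebra
  - enrollment 3 (Helen): course_id=4 -> matches Economics
  - enrollment 4 (Quinn): course_id=NULL, no match -> kept with NULL
  - enrollment 5 (Eve): course_id=1 -> matches Networks
  - enrollment 6 (Frank): course_id=2 -> matches Algorithms
  - enrollment 7 (Jack): course_id=4 -> matches Economics
  - enrollment 8 (Nate): course_id=3 -> matches Algebra
All 8 rows appear; 1 has NULL course.

SQL:
SELECT a.student, b.title AS course
FROM enrollments a
LEFT JOIN courses b ON a.course_id = b.id

Result:
student | course    
--------+-----------
Carol   | Physics   
Ivan    | Algebra   
Helen   | Economics 
Quinn   | NULL      
Eve     | Networks  
Frank   | Algorithms
Jack    | Economics 
Nate    | Algebra   


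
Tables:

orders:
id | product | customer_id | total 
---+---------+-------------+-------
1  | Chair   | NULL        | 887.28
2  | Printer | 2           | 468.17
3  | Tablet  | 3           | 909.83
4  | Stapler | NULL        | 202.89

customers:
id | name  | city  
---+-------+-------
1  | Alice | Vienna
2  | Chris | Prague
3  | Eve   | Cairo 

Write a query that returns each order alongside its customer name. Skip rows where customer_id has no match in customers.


INNER JOIN keeps only orders rows whose customer_id matches an id in customers. Walk through each order:
  - order 1 (Chair): customer_id=NULL, no match -> dropped
  - order 2 (Printer): customer_id=2 -> matches Chris
  - order 3 (Tablet): customer_id=3 -> matches Eve
  - order 4 (Stapler): customer_id=NULL, no match -> dropped
So 2 of 4 rows are dropped.

SQL:
SELECT a.product, b.name AS customer
FROM orders a
INNER JOIN customers b ON a.customer_id = b.id

Result:
product | customer
--------+---------
Printer | Chris   
Tablet  | Eve     


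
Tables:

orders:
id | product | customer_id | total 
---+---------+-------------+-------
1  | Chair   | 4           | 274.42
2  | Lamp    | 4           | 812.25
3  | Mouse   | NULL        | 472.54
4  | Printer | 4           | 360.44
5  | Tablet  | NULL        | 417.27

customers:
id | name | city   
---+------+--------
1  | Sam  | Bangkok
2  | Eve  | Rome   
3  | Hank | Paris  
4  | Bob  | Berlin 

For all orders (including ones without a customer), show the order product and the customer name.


LEFT JOIN keeps every row from orders (the left table); where customer_id has no match in customers, the customer columns become NULL. Walk through each order:
  - order 1 (Chair): customer_id=4 -> matches Bob
  - order 2 (Lamp): customer_id=4 -> matches Bob
  - order 3 (Mouse): customer_id=NULL, no match -> kept with NULL
  - order 4 (Printer): customer_id=4 -> matches Bob
  - order 5 (Tablet): customer_id=NULL, no match -> kept with NULL
All 5 rows appear; 2 have NULL customer.

SQL:
SELECT a.product, b.name AS customer
FROM orders a
LEFT JOIN customers b ON a.customer_id = b.id

Result:
product | customer
--------+---------
Chair   | Bob     
Lamp    | Bob     
Mouse   | NULL    
Printer | Bob     
Tablet  | NULL    


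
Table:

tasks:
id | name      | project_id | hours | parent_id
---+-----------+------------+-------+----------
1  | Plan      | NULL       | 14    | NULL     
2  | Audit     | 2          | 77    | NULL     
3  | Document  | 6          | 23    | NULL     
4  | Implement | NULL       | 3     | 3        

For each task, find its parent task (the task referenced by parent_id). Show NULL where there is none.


This is a self-join: tasks is joined to a second copy of itself, matching each row's parent_id to another row's id. Use LEFT JOIN so rows with parent_id=NULL are kept.
  - task 1 (Plan): parent_id=NULL -> NULL
  - task 2 (Audit): parent_id=NULL -> NULL
  - task 3 (Document): parent_id=NULL -> NULL
  - task 4 (Implement): parent_id=3 -> Document

SQL:
SELECT a.name AS item, b.name AS parent
FROM tasks a
LEFT JOIN tasks b ON a.parent_id = b.id

Result:
item      | parent  
----------+---------
Plan      | NULL    
Audit     | NULL    
Document  | NULL    
Implement | Document


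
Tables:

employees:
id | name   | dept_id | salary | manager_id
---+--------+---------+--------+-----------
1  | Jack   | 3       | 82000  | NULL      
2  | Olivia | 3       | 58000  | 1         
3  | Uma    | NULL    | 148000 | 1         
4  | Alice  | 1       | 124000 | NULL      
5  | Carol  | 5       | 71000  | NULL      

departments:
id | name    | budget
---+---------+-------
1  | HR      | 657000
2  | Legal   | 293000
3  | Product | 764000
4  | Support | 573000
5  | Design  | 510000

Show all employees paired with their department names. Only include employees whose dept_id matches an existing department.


INNER JOIN keeps only employees rows whose dept_id matches an id in departments. Walk through each employee:
  - employee 1 (Jack): dept_id=3 -> matches Product
  - employee 2 (Olivia): dept_id=3 -> matches Product
  - employee 3 (Uma): dept_id=NULL, no match -> dropped
  - employee 4 (Alice): dept_id=1 -> matches HR
  - employee 5 (Carol): dept_id=5 -> matches Design
So 1 of 5 rows is dropped.

SQL:
SELECT a.name, b.name AS department
FROM employees a
INNER JOIN departments b ON a.dept_id = b.id

Result:
name   | department
-------+-----------
Jack   | Product   
Olivia | Product   
Alice  | HR        
Carol  | Design    


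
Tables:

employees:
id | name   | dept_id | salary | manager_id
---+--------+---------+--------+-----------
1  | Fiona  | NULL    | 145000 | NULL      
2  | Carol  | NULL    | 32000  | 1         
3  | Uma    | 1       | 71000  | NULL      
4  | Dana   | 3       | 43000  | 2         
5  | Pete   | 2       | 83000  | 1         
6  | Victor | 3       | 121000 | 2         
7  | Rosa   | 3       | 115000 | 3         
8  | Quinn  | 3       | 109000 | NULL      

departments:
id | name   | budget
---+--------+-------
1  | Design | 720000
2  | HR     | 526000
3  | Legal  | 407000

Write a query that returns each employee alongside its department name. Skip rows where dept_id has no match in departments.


INNER JOIN keeps only employees rows whose dept_id matches an id in departments. Walk through each employee:
  - employee 1 (Fiona): dept_id=NULL, no match -> dropped
  - employee 2 (Carol): dept_id=NULL, no match -> dropped
  - employee 3 (Uma): dept_id=1 -> matches Design
  - employee 4 (Dana): dept_id=3 -> matches Legal
  - employee 5 (Pete): dept_id=2 -> matches HR
  - employee 6 (Victor): dept_id=3 -> matches Legal
  - employee 7 (Rosa): dept_id=3 -> matches Legal
  - employee 8 (Quinn): dept_id=3 -> matches Legal
So 2 of 8 rows are dropped.

SQL:
SELECT a.name, b.name AS department
FROM employees a
INNER JOIN departments b ON a.dept_id = b.id

Result:
name   | department
-------+-----------
Uma    | Design    
Dana   | Legal     
Pete   | HR        
Victor | Legal     
Rosa   | Legal     
Quinn  | Legal     


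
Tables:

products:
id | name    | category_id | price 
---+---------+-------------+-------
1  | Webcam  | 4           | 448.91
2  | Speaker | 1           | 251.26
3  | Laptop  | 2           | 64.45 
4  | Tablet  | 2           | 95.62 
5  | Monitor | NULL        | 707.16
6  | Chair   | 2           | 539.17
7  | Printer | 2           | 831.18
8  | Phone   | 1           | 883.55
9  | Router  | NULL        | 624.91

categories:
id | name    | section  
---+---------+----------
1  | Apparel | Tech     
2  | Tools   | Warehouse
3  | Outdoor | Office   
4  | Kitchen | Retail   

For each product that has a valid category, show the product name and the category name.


INNER JOIN keeps only products rows whose category_id matches an id in categories. Walk through each product:
  - product 1 (Webcam): category_id=4 -> matches Kitchen
  - product 2 (Speaker): category_id=1 -> matches Apparel
  - product 3 (Laptop): category_id=2 -> matches Tools
  - product 4 (Tablet): category_id=2 -> matches Tools
  - product 5 (Monitor): category_id=NULL, no match -> dropped
  - product 6 (Chair): category_id=2 -> matches Tools
  - product 7 (Printer): category_id=2 -> matches Tools
  - product 8 (Phone): category_id=1 -> matches Apparel
  - product 9 (Router): category_id=NULL, no match -> dropped
So 2 of 9 rows are dropped.

SQL:
SELECT a.name, b.name AS category
FROM products a
INNER JOIN categories b ON a.category_id = b.id

Result:
name    | category
--------+---------
Webcam  | Kitchen 
Speaker | Apparel 
Laptop  | Tools   
Tablet  | Tools   
Chair   | Tools   
Printer | Tools   
Phone   | Apparel 


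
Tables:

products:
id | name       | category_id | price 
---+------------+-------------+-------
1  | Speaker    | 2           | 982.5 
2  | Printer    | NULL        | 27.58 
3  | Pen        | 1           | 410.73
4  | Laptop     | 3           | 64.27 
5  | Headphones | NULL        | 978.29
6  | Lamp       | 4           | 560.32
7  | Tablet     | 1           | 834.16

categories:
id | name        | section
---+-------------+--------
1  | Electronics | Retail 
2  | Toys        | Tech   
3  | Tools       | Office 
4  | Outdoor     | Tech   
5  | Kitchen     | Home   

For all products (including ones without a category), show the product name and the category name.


LEFT JOIN keeps every row from products (the left table); where category_id has no match in categories, the category columns become NULL. Walk through each product:
  - product 1 (Speaker): category_id=2 -> matches Toys
  - product 2 (Printer): category_id=NULL, no match -> kept with NULL
  - product 3 (Pen): category_id=1 -> matches Electronics
  - product 4 (Laptop): category_id=3 -> matches Tools
  - product 5 (Headphones): category_id=NULL, no match -> kept with NULL
  - product 6 (Lamp): category_id=4 -> matches Outdoor
  - product 7 (Tablet): category_id=1 -> matches Electronics
All 7 rows appear; 2 have NULL category.

SQL:
SELECT a.name, b.name AS category
FROM products a
LEFT JOIN categories b ON a.category_id = b.id

Result:
name       | category   
-----------+------------
Speaker    | Toys       
Printer    | NULL       
Pen        | Electronics
Laptop     | Tools      
Headphones | NULL       
Lamp       | Outdoor    
Tablet     | Electronics


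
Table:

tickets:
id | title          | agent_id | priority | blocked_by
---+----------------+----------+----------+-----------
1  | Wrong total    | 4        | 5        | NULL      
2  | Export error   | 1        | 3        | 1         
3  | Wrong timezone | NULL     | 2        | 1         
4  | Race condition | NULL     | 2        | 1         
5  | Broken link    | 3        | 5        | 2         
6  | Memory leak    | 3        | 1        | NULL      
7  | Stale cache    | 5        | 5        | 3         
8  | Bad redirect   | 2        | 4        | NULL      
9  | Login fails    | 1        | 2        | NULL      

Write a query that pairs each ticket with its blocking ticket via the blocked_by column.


This is a self-join: tickets is joined to a second copy of itself, matching each row's blocked_by to another row's id. Use LEFT JOIN so rows with blocked_by=NULL are kept.
  - ticket 1 (Wrong total): blocked_by=NULL -> NULL
  - ticket 2 (Export error): blocked_by=1 -> Wrong total
  - ticket 3 (Wrong timezone): blocked_by=1 -> Wrong total
  - ticket 4 (Race condition): blocked_by=1 -> Wrong total
  - ticket 5 (Broken link): blocked_by=2 -> Export error
  - ticket 6 (Memory leak): blocked_by=NULL -> NULL
  - ticket 7 (Stale cache): blocked_by=3 -> Wrong timezone
  - ticket 8 (Bad redirect): blocked_by=NULL -> NULL
  - ticket 9 (Login fails): blocked_by=NULL -> NULL

SQL:
SELECT a.title AS item, b.title AS blocked_by
FROM tickets a
LEFT JOIN tickets b ON a.blocked_by = b.id

Result:
item           | blocked_by    
---------------+---------------
Wrong total    | NULL          
Export error   | Wrong total   
Wrong timezone | Wrong total   
Race condition | Wrong total   
Broken link    | Export error  
Memory leak    | NULL          
Stale cache    | Wrong timezone
Bad redirect   | NULL          
Login fails    | NULL          


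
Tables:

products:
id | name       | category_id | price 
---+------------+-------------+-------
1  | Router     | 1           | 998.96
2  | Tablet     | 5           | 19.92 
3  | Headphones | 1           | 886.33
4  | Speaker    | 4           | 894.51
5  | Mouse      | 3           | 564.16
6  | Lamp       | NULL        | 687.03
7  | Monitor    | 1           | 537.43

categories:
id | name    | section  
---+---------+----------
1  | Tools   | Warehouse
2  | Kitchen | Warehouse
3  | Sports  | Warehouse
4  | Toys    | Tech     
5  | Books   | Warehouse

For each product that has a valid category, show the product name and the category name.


INNER JOIN keeps only products rows whose category_id matches an id in categories. Walk through each product:
  - product 1 (Router): category_id=1 -> matches Tools
  - product 2 (Tablet): category_id=5 -> matches Books
  - product 3 (Headphones): category_id=1 -> matches Tools
  - product 4 (Speaker): category_id=4 -> matches Toys
  - product 5 (Mouse): category_id=3 -> matches Sports
  - product 6 (Lamp): category_id=NULL, no match -> dropped
  - product 7 (Monitor): category_id=1 -> matches Tools
So 1 of 7 rows is dropped.

SQL:
SELECT a.name, b.name AS category
FROM products a
INNER JOIN categories b ON a.category_id = b.id

Result:
name       | category
-----------+---------
Router     | Tools   
Tablet     | Books   
Headphones | Tools   
Speaker    | Toys    
Mouse      | Sports  
Monitor    | Tools   


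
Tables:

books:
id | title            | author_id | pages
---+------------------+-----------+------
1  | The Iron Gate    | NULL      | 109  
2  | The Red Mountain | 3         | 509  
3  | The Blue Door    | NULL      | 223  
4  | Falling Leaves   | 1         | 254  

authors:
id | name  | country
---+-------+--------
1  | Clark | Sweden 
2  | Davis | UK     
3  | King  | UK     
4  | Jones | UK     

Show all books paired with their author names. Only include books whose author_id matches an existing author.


INNER JOIN keeps only books rows whose author_id matches an id in authors. Walk through each book:
  - book 1 (The Iron Gate): author_id=NULL, no match -> dropped
  - book 2 (The Red Mountain): author_id=3 -> matches King
  - book 3 (The Blue Door): author_id=NULL, no match -> dropped
  - book 4 (Falling Leaves): author_id=1 -> matches Clark
So 2 of 4 rows are dropped.

SQL:
SELECT a.title, b.name AS author
FROM books a
INNER JOIN authors b ON a.author_id = b.id

Result:
title            | author
-----------------+-------
The Red Mountain | King  
Falling Leaves   | Clark 
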